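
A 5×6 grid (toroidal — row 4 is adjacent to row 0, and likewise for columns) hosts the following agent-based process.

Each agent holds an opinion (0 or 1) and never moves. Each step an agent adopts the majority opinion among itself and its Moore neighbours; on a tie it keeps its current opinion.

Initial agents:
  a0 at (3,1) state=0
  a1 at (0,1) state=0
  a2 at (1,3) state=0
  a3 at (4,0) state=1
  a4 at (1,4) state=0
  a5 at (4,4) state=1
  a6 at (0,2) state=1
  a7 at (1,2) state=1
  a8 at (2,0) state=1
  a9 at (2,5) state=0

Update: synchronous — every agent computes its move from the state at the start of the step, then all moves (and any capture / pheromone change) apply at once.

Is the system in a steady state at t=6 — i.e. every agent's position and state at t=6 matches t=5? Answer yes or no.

yes

t=1: a0@(3,1):1 a1@(0,1):1 a2@(1,3):0 a3@(4,0):0 a4@(1,4):0 a5@(4,4):1 a6@(0,2):1 a7@(1,2):1 a8@(2,0):0 a9@(2,5):0
t=2: a0@(3,1):0 a1@(0,1):1 a2@(1,3):0 a3@(4,0):1 a4@(1,4):0 a5@(4,4):1 a6@(0,2):1 a7@(1,2):1 a8@(2,0):0 a9@(2,5):0
t=3: (unchanged — steady state)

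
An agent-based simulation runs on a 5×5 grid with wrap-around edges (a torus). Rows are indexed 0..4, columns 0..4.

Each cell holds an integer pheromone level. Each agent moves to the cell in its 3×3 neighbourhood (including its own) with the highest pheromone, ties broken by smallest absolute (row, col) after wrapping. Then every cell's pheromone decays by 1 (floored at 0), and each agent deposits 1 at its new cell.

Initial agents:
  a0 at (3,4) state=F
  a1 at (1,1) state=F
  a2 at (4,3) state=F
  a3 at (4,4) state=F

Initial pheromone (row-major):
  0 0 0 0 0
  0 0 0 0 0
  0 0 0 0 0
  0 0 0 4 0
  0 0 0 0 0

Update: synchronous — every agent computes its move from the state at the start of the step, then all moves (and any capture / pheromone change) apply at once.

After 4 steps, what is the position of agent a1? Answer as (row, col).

t=1: a0@(3,3) a1@(0,0) a2@(3,3) a3@(3,3) | pheromone: 1 0 0 0 0 / 0 0 0 0 0 / 0 0 0 0 0 / 0 0 0 6 0 / 0 0 0 0 0
t=2: a0@(3,3) a1@(0,0) a2@(3,3) a3@(3,3) | pheromone: 1 0 0 0 0 / 0 0 0 0 0 / 0 0 0 0 0 / 0 0 0 8 0 / 0 0 0 0 0
t=3: a0@(3,3) a1@(0,0) a2@(3,3) a3@(3,3) | pheromone: 1 0 0 0 0 / 0 0 0 0 0 / 0 0 0 0 0 / 0 0 0 10 0 / 0 0 0 0 0
t=4: a0@(3,3) a1@(0,0) a2@(3,3) a3@(3,3) | pheromone: 1 0 0 0 0 / 0 0 0 0 0 / 0 0 0 0 0 / 0 0 0 12 0 / 0 0 0 0 0

(0, 0)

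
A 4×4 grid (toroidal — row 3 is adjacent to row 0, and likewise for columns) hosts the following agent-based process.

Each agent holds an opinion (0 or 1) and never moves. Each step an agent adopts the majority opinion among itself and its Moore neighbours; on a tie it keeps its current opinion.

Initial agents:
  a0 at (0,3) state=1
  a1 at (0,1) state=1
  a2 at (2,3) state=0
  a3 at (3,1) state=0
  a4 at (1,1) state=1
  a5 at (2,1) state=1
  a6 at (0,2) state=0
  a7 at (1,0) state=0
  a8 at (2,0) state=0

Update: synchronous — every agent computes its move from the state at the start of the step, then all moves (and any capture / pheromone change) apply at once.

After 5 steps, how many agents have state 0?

9

t=1: a0@(0,3):0 a1@(0,1):0 a2@(2,3):0 a3@(3,1):0 a4@(1,1):1 a5@(2,1):0 a6@(0,2):1 a7@(1,0):1 a8@(2,0):0
t=2: a0@(0,3):1 a1@(0,1):1 a2@(2,3):0 a3@(3,1):0 a4@(1,1):1 a5@(2,1):0 a6@(0,2):0 a7@(1,0):0 a8@(2,0):0
t=3: a0@(0,3):0 a1@(0,1):0 a2@(2,3):0 a3@(3,1):0 a4@(1,1):0 a5@(2,1):0 a6@(0,2):1 a7@(1,0):0 a8@(2,0):0
t=4: a0@(0,3):0 a1@(0,1):0 a2@(2,3):0 a3@(3,1):0 a4@(1,1):0 a5@(2,1):0 a6@(0,2):0 a7@(1,0):0 a8@(2,0):0
t=5: (unchanged — steady state)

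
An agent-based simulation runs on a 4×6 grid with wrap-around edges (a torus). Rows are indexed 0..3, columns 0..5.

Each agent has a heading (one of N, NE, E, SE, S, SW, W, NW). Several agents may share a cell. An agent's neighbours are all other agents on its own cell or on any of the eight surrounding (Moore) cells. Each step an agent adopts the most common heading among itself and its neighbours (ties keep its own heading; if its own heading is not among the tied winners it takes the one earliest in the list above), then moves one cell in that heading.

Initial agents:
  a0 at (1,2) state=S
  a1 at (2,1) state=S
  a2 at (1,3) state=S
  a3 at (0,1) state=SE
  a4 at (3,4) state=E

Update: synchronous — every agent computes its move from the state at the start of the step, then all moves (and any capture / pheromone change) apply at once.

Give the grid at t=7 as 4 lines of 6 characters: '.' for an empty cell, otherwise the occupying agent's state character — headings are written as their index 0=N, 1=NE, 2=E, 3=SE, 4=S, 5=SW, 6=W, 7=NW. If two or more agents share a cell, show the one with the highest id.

t=1: a0@(2,2):S a1@(3,1):S a2@(2,3):S a3@(1,2):SE a4@(3,5):E
t=2: a0@(3,2):S a1@(0,1):S a2@(3,3):S a3@(2,2):S a4@(3,0):E
t=3: a0@(0,2):S a1@(1,1):S a2@(0,3):S a3@(3,2):S a4@(3,1):E
t=4: a0@(1,2):S a1@(2,1):S a2@(1,3):S a3@(0,2):S a4@(0,1):S
t=5: a0@(2,2):S a1@(3,1):S a2@(2,3):S a3@(1,2):S a4@(1,1):S
t=6: a0@(3,2):S a1@(0,1):S a2@(3,3):S a3@(2,2):S a4@(2,1):S
t=7: a0@(0,2):S a1@(1,1):S a2@(0,3):S a3@(3,2):S a4@(3,1):S

..44..
.4....
......
.44...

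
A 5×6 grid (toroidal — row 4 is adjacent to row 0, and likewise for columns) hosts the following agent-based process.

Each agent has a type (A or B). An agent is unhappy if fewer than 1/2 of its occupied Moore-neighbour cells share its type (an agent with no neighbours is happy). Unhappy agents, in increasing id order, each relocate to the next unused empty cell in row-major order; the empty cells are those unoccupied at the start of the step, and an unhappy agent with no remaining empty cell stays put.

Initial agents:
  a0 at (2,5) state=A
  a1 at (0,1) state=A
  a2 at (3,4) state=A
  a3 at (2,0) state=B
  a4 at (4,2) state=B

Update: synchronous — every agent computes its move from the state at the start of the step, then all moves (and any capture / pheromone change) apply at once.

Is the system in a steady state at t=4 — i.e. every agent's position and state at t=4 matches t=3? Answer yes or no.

t=1: a0@(2,5):A a1@(0,0):A a2@(3,4):A a3@(0,2):B a4@(0,3):B
t=2: (unchanged — steady state)

yes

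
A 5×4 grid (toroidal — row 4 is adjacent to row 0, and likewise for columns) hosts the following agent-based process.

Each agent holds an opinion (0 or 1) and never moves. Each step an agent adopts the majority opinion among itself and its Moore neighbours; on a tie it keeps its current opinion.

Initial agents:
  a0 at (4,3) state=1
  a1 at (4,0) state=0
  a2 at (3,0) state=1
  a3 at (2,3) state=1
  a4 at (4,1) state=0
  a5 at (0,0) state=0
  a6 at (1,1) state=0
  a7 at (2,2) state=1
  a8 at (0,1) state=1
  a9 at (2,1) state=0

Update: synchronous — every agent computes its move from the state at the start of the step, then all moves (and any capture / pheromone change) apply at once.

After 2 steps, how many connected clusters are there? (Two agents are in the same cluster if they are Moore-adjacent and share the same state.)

2

t=1: a0@(4,3):1 a1@(4,0):0 a2@(3,0):1 a3@(2,3):1 a4@(4,1):0 a5@(0,0):0 a6@(1,1):0 a7@(2,2):1 a8@(0,1):0 a9@(2,1):0
t=2: (unchanged — steady state)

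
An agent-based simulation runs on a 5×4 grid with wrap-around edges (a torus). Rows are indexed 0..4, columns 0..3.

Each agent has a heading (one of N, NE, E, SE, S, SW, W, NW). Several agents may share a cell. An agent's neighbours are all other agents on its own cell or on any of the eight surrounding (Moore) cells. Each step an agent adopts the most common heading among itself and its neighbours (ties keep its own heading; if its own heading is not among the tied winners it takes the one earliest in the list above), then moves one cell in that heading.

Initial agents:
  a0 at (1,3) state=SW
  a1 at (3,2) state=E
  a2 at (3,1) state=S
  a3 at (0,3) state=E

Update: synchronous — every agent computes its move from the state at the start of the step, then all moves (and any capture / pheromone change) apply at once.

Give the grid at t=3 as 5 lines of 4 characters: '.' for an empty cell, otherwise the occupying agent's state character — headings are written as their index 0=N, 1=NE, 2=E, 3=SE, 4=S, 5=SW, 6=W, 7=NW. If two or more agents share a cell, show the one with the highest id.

..2.
.4..
....
.2..
5...

t=1: a0@(2,2):SW a1@(3,3):E a2@(4,1):S a3@(0,0):E
t=2: a0@(3,1):SW a1@(3,0):E a2@(0,1):S a3@(0,1):E
t=3: a0@(4,0):SW a1@(3,1):E a2@(1,1):S a3@(0,2):E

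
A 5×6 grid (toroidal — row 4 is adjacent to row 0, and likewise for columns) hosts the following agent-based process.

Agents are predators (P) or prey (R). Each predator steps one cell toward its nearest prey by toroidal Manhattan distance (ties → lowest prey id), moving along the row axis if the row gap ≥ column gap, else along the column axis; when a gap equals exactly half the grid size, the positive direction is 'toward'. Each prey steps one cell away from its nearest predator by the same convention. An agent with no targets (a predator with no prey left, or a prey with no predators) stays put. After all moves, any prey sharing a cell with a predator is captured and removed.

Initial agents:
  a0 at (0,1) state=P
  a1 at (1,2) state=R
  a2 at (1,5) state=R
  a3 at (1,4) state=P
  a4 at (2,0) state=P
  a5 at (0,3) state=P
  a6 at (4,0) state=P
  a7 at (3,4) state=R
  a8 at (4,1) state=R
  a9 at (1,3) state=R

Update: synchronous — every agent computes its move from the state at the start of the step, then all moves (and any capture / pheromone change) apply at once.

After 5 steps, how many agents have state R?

3

t=1: a0@(4,1):P a1@(2,2):R a3@(1,5):P a4@(1,0):P a5@(1,3):P a6@(4,1):P a7@(4,4):R a8@(3,1):R a9@(1,2):R
t=2: a0@(3,1):P a1@(3,2):R a3@(0,5):P a4@(1,1):P a5@(1,2):P a6@(3,1):P a7@(4,3):R a8@(2,1):R
t=3: a0@(3,2):P a1@(3,3):R a3@(0,4):P a4@(2,1):P a5@(2,2):P a6@(3,2):P a7@(4,4):R a8@(1,1):R
t=4: a0@(3,3):P a1@(3,4):R a3@(4,4):P a4@(1,1):P a5@(3,2):P a6@(3,3):P a7@(3,4):R a8@(0,1):R
t=5: a0@(3,4):P a1@(3,5):R a3@(3,4):P a4@(0,1):P a5@(3,3):P a6@(3,4):P a7@(3,5):R a8@(4,1):R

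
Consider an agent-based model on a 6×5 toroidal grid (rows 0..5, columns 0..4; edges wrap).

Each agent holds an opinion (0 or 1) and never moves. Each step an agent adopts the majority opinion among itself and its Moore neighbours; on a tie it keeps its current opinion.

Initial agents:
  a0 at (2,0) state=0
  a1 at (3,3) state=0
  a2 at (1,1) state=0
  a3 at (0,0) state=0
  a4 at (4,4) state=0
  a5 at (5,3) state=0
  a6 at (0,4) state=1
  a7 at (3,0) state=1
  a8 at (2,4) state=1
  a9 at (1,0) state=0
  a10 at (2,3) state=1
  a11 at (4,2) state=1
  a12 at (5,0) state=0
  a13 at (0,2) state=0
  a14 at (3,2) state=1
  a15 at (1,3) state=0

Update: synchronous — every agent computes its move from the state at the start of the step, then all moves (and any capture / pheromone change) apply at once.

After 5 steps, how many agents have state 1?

4

t=1: a0@(2,0):0 a1@(3,3):1 a2@(1,1):0 a3@(0,0):0 a4@(4,4):0 a5@(5,3):0 a6@(0,4):0 a7@(3,0):1 a8@(2,4):0 a9@(1,0):0 a10@(2,3):1 a11@(4,2):1 a12@(5,0):0 a13@(0,2):0 a14@(3,2):1 a15@(1,3):1
t=2: a0@(2,0):0 a1@(3,3):1 a2@(1,1):0 a3@(0,0):0 a4@(4,4):0 a5@(5,3):0 a6@(0,4):0 a7@(3,0):0 a8@(2,4):1 a9@(1,0):0 a10@(2,3):1 a11@(4,2):1 a12@(5,0):0 a13@(0,2):0 a14@(3,2):1 a15@(1,3):0
t=3: a0@(2,0):0 a1@(3,3):1 a2@(1,1):0 a3@(0,0):0 a4@(4,4):0 a5@(5,3):0 a6@(0,4):0 a7@(3,0):0 a8@(2,4):0 a9@(1,0):0 a10@(2,3):1 a11@(4,2):1 a12@(5,0):0 a13@(0,2):0 a14@(3,2):1 a15@(1,3):0
t=4: (unchanged — steady state)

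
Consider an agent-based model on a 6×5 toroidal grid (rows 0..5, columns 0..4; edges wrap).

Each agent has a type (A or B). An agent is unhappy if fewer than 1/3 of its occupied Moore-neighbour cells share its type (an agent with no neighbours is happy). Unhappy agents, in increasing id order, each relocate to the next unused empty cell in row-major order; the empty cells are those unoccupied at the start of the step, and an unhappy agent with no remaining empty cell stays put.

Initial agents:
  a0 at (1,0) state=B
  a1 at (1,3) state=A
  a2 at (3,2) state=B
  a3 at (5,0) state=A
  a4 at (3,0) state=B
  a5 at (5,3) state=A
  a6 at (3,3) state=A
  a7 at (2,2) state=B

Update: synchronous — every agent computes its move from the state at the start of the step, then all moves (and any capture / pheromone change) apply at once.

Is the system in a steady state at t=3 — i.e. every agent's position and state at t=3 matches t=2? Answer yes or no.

t=1: a0@(1,0):B a1@(0,0):A a2@(3,2):B a3@(5,0):A a4@(3,0):B a5@(5,3):A a6@(0,1):A a7@(2,2):B
t=2: a0@(0,2):B a1@(0,0):A a2@(3,2):B a3@(5,0):A a4@(3,0):B a5@(5,3):A a6@(0,1):A a7@(2,2):B
t=3: a0@(0,3):B a1@(0,0):A a2@(3,2):B a3@(5,0):A a4@(3,0):B a5@(0,4):A a6@(0,1):A a7@(2,2):B

no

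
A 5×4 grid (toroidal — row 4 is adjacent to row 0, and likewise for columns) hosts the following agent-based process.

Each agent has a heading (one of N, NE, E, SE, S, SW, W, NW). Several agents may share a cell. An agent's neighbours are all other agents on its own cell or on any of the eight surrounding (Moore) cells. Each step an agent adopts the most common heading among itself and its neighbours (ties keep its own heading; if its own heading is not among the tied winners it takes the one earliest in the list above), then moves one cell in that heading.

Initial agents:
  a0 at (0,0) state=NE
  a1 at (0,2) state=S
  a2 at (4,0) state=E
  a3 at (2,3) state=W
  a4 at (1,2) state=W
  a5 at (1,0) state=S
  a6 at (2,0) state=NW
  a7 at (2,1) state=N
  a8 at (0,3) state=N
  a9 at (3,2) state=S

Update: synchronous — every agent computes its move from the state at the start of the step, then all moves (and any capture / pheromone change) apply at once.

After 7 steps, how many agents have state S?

t=1: a0@(4,1):NE a1@(1,2):S a2@(4,1):E a3@(2,2):W a4@(1,1):W a5@(0,0):N a6@(1,3):NW a7@(3,1):S a8@(1,3):S a9@(4,2):S
t=2: a0@(0,1):S a1@(2,2):S a2@(0,1):S a3@(3,2):S a4@(1,0):W a5@(4,0):N a6@(2,3):S a7@(4,1):S a8@(2,3):S a9@(0,2):S
t=3: a0@(1,1):S a1@(3,2):S a2@(1,1):S a3@(4,2):S a4@(2,0):S a5@(0,0):S a6@(3,3):S a7@(0,1):S a8@(3,3):S a9@(1,2):S
t=4: a0@(2,1):S a1@(4,2):S a2@(2,1):S a3@(0,2):S a4@(3,0):S a5@(1,0):S a6@(4,3):S a7@(1,1):S a8@(4,3):S a9@(2,2):S
t=5: a0@(3,1):S a1@(0,2):S a2@(3,1):S a3@(1,2):S a4@(4,0):S a5@(2,0):S a6@(0,3):S a7@(2,1):S a8@(0,3):S a9@(3,2):S
t=6: a0@(4,1):S a1@(1,2):S a2@(4,1):S a3@(2,2):S a4@(0,0):S a5@(3,0):S a6@(1,3):S a7@(3,1):S a8@(1,3):S a9@(4,2):S
t=7: a0@(0,1):S a1@(2,2):S a2@(0,1):S a3@(3,2):S a4@(1,0):S a5@(4,0):S a6@(2,3):S a7@(4,1):S a8@(2,3):S a9@(0,2):S

10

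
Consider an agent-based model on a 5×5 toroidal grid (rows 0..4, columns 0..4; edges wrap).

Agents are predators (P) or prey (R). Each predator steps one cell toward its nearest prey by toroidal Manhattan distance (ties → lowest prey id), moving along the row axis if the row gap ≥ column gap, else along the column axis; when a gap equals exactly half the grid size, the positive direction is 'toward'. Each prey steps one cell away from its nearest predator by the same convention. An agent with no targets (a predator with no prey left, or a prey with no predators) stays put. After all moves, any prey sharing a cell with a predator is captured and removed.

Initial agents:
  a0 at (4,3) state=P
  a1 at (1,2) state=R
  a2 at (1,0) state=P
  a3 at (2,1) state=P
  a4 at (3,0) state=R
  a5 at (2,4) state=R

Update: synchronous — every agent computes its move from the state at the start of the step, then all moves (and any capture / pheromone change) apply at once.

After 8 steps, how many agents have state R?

t=1: a0@(0,3):P a1@(1,3):R a2@(1,1):P a3@(1,1):P a4@(4,0):R a5@(3,4):R
t=2: a0@(1,3):P a1@(2,3):R a2@(1,2):P a3@(1,2):P a4@(4,1):R a5@(2,4):R
t=3: a0@(2,3):P a1@(3,3):R a2@(2,2):P a3@(2,2):P a4@(3,1):R a5@(3,4):R
t=4: a0@(3,3):P a1@(4,3):R a2@(3,2):P a3@(3,2):P a4@(4,1):R a5@(4,4):R
t=5: a0@(4,3):P a1@(0,3):R a2@(4,2):P a3@(4,2):P a4@(0,1):R a5@(0,4):R
t=6: a0@(0,3):P a1@(1,3):R a2@(0,2):P a3@(0,2):P a4@(1,1):R a5@(1,4):R
t=7: a0@(1,3):P a1@(2,3):R a2@(1,2):P a3@(1,2):P a4@(2,1):R a5@(2,4):R
t=8: a0@(2,3):P a1@(3,3):R a2@(2,2):P a3@(2,2):P a4@(3,1):R a5@(3,4):R

3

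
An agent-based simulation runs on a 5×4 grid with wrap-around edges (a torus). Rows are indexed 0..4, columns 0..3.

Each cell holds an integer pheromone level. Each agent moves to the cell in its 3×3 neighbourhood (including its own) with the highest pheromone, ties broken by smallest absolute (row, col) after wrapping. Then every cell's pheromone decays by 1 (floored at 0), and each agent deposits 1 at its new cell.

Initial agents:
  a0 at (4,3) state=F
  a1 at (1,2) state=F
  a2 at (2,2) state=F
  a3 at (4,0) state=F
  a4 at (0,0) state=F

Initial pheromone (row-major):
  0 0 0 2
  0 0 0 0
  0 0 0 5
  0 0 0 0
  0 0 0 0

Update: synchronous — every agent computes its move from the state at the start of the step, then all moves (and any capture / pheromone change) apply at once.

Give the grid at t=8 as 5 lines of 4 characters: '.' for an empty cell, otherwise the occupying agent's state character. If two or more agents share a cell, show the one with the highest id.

t=1: a0@(0,3) a1@(2,3) a2@(2,3) a3@(0,3) a4@(0,3) | pheromone: 0 0 0 4 / 0 0 0 0 / 0 0 0 6 / 0 0 0 0 / 0 0 0 0
t=2: a0@(0,3) a1@(2,3) a2@(2,3) a3@(0,3) a4@(0,3) | pheromone: 0 0 0 6 / 0 0 0 0 / 0 0 0 7 / 0 0 0 0 / 0 0 0 0
t=3: a0@(0,3) a1@(2,3) a2@(2,3) a3@(0,3) a4@(0,3) | pheromone: 0 0 0 8 / 0 0 0 0 / 0 0 0 8 / 0 0 0 0 / 0 0 0 0
t=4: a0@(0,3) a1@(2,3) a2@(2,3) a3@(0,3) a4@(0,3) | pheromone: 0 0 0 10 / 0 0 0 0 / 0 0 0 9 / 0 0 0 0 / 0 0 0 0
t=5: a0@(0,3) a1@(2,3) a2@(2,3) a3@(0,3) a4@(0,3) | pheromone: 0 0 0 12 / 0 0 0 0 / 0 0 0 10 / 0 0 0 0 / 0 0 0 0
t=6: a0@(0,3) a1@(2,3) a2@(2,3) a3@(0,3) a4@(0,3) | pheromone: 0 0 0 14 / 0 0 0 0 / 0 0 0 11 / 0 0 0 0 / 0 0 0 0
t=7: a0@(0,3) a1@(2,3) a2@(2,3) a3@(0,3) a4@(0,3) | pheromone: 0 0 0 16 / 0 0 0 0 / 0 0 0 12 / 0 0 0 0 / 0 0 0 0
t=8: a0@(0,3) a1@(2,3) a2@(2,3) a3@(0,3) a4@(0,3) | pheromone: 0 0 0 18 / 0 0 0 0 / 0 0 0 13 / 0 0 0 0 / 0 0 0 0

...F
....
...F
....
....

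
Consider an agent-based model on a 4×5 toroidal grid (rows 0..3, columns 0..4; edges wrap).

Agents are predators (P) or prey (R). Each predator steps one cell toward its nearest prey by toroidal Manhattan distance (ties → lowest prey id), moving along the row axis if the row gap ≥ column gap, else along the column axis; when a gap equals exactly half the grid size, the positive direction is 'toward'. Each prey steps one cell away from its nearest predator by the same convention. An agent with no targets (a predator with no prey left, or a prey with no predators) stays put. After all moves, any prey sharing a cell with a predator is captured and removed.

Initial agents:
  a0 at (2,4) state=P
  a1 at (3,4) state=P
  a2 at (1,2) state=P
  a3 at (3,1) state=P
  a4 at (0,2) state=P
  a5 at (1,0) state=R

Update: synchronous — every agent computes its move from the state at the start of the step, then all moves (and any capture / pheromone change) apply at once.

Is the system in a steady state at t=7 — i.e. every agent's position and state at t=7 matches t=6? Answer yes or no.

t=1: a0@(1,4):P a1@(0,4):P a2@(1,1):P a3@(0,1):P a4@(0,1):P a5@(0,0):R
t=2: a0@(0,4):P a1@(0,0):P a2@(0,1):P a3@(0,0):P a4@(0,0):P
t=3: (unchanged — steady state)

yes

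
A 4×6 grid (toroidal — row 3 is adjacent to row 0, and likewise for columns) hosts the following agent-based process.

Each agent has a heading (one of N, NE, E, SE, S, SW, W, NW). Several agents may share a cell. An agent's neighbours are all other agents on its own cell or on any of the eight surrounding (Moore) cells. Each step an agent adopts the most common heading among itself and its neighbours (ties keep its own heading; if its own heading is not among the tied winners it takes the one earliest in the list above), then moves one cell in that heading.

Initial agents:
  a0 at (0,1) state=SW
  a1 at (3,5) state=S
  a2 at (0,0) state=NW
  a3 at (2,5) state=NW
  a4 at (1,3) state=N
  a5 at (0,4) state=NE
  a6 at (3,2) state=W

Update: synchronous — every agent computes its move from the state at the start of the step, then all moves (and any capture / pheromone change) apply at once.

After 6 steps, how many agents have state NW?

6

t=1: a0@(1,0):SW a1@(2,4):NW a2@(3,5):NW a3@(1,4):NW a4@(0,3):N a5@(3,5):NE a6@(3,1):W
t=2: a0@(2,5):SW a1@(1,3):NW a2@(2,4):NW a3@(0,3):NW a4@(3,3):N a5@(2,4):NW a6@(3,0):W
t=3: a0@(1,4):NW a1@(0,2):NW a2@(1,3):NW a3@(3,2):NW a4@(2,2):NW a5@(1,3):NW a6@(3,5):W
t=4: a0@(0,3):NW a1@(3,1):NW a2@(0,2):NW a3@(2,1):NW a4@(1,1):NW a5@(0,2):NW a6@(3,4):W
t=5: a0@(3,2):NW a1@(2,0):NW a2@(3,1):NW a3@(1,0):NW a4@(0,0):NW a5@(3,1):NW a6@(3,3):W
t=6: a0@(2,1):NW a1@(1,5):NW a2@(2,0):NW a3@(0,5):NW a4@(3,5):NW a5@(2,0):NW a6@(3,2):W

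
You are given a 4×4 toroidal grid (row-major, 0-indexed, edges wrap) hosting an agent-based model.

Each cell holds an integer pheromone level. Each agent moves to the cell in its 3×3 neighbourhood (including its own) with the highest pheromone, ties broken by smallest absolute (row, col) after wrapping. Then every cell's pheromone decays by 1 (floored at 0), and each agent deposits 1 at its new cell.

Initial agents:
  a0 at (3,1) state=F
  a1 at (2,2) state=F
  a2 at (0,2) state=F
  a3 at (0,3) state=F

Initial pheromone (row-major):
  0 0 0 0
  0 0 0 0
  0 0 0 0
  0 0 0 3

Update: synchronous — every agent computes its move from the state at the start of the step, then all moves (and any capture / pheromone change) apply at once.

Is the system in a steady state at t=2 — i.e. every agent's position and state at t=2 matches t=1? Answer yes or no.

no

t=1: a0@(0,0) a1@(3,3) a2@(3,3) a3@(3,3) | pheromone: 1 0 0 0 / 0 0 0 0 / 0 0 0 0 / 0 0 0 5
t=2: a0@(3,3) a1@(3,3) a2@(3,3) a3@(3,3) | pheromone: 0 0 0 0 / 0 0 0 0 / 0 0 0 0 / 0 0 0 8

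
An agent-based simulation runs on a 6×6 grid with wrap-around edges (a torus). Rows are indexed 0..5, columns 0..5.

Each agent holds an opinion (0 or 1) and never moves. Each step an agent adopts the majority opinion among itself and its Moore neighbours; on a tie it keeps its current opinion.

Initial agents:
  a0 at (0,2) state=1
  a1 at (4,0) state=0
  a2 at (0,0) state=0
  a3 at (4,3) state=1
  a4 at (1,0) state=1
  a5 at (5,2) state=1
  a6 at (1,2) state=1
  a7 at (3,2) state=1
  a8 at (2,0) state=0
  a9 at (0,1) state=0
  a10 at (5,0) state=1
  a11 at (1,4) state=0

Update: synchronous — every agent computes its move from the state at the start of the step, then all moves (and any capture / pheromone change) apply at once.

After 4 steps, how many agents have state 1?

t=1: a0@(0,2):1 a1@(4,0):0 a2@(0,0):0 a3@(4,3):1 a4@(1,0):0 a5@(5,2):1 a6@(1,2):1 a7@(3,2):1 a8@(2,0):0 a9@(0,1):1 a10@(5,0):0 a11@(1,4):0
t=2: (unchanged — steady state)

6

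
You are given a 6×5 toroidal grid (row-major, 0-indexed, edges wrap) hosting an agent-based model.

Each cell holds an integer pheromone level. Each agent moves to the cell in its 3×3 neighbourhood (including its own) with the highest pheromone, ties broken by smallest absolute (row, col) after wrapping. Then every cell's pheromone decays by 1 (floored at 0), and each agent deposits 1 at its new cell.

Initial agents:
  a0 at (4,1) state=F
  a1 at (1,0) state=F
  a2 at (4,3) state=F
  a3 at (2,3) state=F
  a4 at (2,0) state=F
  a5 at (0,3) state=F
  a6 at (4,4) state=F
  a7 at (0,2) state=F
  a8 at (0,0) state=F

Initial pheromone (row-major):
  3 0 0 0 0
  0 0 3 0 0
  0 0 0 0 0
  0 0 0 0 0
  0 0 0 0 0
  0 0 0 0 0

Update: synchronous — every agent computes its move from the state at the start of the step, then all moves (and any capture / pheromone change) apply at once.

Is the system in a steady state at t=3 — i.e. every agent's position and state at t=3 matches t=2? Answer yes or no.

t=1: a0@(3,0) a1@(0,0) a2@(3,2) a3@(1,2) a4@(1,0) a5@(1,2) a6@(3,0) a7@(1,2) a8@(0,0) | pheromone: 4 0 0 0 0 / 1 0 5 0 0 / 0 0 0 0 0 / 2 0 1 0 0 / 0 0 0 0 0 / 0 0 0 0 0
t=2: a0@(3,0) a1@(0,0) a2@(3,2) a3@(1,2) a4@(0,0) a5@(1,2) a6@(3,0) a7@(1,2) a8@(0,0) | pheromone: 6 0 0 0 0 / 0 0 7 0 0 / 0 0 0 0 0 / 3 0 1 0 0 / 0 0 0 0 0 / 0 0 0 0 0
t=3: a0@(3,0) a1@(0,0) a2@(3,2) a3@(1,2) a4@(0,0) a5@(1,2) a6@(3,0) a7@(1,2) a8@(0,0) | pheromone: 8 0 0 0 0 / 0 0 9 0 0 / 0 0 0 0 0 / 4 0 1 0 0 / 0 0 0 0 0 / 0 0 0 0 0

yes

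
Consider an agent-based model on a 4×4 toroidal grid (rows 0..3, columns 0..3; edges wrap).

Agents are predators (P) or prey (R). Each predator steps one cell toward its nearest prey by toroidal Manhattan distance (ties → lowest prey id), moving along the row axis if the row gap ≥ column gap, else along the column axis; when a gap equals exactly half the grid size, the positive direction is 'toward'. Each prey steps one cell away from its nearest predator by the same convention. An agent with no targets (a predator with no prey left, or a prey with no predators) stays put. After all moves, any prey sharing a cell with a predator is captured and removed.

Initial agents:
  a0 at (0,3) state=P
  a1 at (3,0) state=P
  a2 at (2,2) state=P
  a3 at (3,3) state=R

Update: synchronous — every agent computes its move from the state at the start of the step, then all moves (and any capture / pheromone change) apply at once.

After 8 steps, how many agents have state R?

1

t=1: a0@(3,3):P a1@(3,3):P a2@(3,2):P a3@(2,3):R
t=2: a0@(2,3):P a1@(2,3):P a2@(2,2):P a3@(1,3):R
t=3: a0@(1,3):P a1@(1,3):P a2@(1,2):P a3@(0,3):R
t=4: a0@(0,3):P a1@(0,3):P a2@(0,2):P a3@(3,3):R
t=5: a0@(3,3):P a1@(3,3):P a2@(3,2):P a3@(2,3):R
t=6: a0@(2,3):P a1@(2,3):P a2@(2,2):P a3@(1,3):R
t=7: a0@(1,3):P a1@(1,3):P a2@(1,2):P a3@(0,3):R
t=8: a0@(0,3):P a1@(0,3):P a2@(0,2):P a3@(3,3):R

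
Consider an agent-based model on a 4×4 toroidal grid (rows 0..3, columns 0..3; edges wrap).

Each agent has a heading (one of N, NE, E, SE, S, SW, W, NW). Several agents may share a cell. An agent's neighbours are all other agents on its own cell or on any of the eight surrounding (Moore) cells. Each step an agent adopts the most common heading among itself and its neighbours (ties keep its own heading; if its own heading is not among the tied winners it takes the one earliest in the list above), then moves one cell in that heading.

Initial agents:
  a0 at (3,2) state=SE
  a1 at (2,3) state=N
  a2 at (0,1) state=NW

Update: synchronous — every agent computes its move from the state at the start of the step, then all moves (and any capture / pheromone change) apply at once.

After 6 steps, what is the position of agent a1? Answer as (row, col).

t=1: a0@(0,3):SE a1@(1,3):N a2@(3,0):NW
t=2: a0@(1,0):SE a1@(0,3):N a2@(2,3):NW
t=3: a0@(2,1):SE a1@(3,3):N a2@(1,2):NW
t=4: a0@(3,2):SE a1@(2,3):N a2@(0,1):NW
t=5: a0@(0,3):SE a1@(1,3):N a2@(3,0):NW
t=6: a0@(1,0):SE a1@(0,3):N a2@(2,3):NW

(0, 3)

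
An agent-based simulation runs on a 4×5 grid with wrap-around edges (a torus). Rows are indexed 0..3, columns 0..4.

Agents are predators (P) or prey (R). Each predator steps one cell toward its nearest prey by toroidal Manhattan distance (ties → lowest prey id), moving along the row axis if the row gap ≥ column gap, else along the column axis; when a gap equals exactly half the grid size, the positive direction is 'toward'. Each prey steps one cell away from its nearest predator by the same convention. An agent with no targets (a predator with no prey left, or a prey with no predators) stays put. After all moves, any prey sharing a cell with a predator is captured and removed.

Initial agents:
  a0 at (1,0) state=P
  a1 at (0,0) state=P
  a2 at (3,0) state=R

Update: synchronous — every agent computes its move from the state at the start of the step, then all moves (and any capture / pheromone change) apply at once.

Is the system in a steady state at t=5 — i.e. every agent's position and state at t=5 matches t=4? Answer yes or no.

yes

t=1: a0@(2,0):P a1@(3,0):P
t=2: (unchanged — steady state)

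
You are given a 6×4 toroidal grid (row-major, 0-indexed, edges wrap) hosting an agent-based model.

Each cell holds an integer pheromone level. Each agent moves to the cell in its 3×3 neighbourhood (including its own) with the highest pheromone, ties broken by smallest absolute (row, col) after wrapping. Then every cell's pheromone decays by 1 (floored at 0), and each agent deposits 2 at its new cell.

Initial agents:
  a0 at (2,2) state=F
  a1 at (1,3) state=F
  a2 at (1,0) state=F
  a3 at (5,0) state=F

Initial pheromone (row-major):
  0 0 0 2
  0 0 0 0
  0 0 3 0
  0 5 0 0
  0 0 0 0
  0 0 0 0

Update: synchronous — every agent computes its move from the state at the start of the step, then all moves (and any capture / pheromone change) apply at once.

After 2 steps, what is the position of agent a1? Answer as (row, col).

(3, 1)

t=1: a0@(3,1) a1@(2,2) a2@(0,3) a3@(0,3) | pheromone: 0 0 0 5 / 0 0 0 0 / 0 0 4 0 / 0 6 0 0 / 0 0 0 0 / 0 0 0 0
t=2: a0@(3,1) a1@(3,1) a2@(0,3) a3@(0,3) | pheromone: 0 0 0 8 / 0 0 0 0 / 0 0 3 0 / 0 9 0 0 / 0 0 0 0 / 0 0 0 0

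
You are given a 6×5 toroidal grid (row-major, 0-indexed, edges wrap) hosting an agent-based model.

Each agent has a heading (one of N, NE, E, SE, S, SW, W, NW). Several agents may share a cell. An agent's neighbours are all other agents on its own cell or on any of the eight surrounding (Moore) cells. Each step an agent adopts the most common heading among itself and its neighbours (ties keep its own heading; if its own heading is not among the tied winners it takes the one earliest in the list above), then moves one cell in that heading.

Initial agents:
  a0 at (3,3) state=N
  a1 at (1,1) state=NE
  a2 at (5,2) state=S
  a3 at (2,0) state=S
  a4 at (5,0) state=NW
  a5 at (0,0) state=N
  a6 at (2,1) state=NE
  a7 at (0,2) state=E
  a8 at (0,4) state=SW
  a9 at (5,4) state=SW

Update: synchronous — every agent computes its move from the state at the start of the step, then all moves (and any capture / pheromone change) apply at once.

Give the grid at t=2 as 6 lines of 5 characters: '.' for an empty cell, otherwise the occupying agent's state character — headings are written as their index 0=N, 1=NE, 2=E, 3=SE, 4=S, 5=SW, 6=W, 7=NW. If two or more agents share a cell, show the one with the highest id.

..11.
..55.
..55.
..5..
.....
...1.

t=1: a0@(2,3):N a1@(0,2):NE a2@(0,2):S a3@(1,1):NE a4@(0,4):SW a5@(1,4):SW a6@(1,2):NE a7@(0,3):E a8@(1,3):SW a9@(0,3):SW
t=2: a0@(3,2):SW a1@(5,3):NE a2@(5,3):NE a3@(0,2):NE a4@(1,3):SW a5@(2,3):SW a6@(0,3):NE a7@(1,2):SW a8@(2,2):SW a9@(1,2):SW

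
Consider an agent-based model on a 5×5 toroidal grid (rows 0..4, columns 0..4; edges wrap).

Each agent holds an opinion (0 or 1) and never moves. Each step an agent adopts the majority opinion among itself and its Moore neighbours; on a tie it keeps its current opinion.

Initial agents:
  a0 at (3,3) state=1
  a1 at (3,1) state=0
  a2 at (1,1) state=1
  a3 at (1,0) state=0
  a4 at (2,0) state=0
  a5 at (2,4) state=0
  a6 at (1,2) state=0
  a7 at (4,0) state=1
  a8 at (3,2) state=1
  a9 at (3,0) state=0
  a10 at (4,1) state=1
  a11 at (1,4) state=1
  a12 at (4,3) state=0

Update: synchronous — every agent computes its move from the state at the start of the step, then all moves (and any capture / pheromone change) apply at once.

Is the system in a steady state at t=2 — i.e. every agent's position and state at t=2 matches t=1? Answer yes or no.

yes

t=1: a0@(3,3):1 a1@(3,1):0 a2@(1,1):0 a3@(1,0):0 a4@(2,0):0 a5@(2,4):0 a6@(1,2):0 a7@(4,0):1 a8@(3,2):1 a9@(3,0):0 a10@(4,1):1 a11@(1,4):0 a12@(4,3):1
t=2: (unchanged — steady state)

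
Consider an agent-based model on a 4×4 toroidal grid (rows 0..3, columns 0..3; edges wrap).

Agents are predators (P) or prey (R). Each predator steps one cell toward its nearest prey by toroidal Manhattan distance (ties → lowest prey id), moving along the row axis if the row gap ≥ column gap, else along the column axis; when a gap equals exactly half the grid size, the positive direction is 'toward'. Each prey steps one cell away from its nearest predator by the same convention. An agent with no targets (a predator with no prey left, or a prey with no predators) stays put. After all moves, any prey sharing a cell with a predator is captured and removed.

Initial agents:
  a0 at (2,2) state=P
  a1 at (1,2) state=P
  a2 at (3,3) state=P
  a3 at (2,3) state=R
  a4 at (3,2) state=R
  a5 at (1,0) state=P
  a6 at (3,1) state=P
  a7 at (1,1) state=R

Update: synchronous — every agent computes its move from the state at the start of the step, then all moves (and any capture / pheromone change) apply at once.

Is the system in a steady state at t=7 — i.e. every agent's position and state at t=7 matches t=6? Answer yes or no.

yes

t=1: a0@(2,3):P a1@(1,1):P a2@(2,3):P a3@(2,0):R a4@(0,2):R a5@(1,1):P a6@(3,2):P a7@(1,0):R
t=2: a0@(2,0):P a1@(1,0):P a2@(2,0):P a3@(2,1):R a4@(1,2):R a5@(1,0):P a6@(0,2):P a7@(1,3):R
t=3: a0@(2,1):P a1@(1,3):P a2@(2,1):P a3@(2,2):R a4@(2,2):R a5@(1,3):P a6@(1,2):P
t=4: a0@(2,2):P a1@(2,3):P a2@(2,2):P a5@(2,3):P a6@(2,2):P
t=5: (unchanged — steady state)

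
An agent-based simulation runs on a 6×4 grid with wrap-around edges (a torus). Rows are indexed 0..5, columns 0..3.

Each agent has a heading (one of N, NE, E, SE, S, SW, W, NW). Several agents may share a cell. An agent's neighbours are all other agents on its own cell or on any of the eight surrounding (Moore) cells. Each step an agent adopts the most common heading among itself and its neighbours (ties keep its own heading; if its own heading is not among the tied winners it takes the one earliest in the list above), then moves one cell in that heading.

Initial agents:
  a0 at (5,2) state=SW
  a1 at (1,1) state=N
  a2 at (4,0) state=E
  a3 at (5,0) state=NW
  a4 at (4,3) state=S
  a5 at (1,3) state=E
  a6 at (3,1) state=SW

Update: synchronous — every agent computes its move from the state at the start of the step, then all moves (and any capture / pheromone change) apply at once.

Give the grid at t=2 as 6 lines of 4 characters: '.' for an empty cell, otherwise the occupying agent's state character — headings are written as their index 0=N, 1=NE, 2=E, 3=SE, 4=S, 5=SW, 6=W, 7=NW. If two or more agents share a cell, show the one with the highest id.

...4
52..
....
..7.
..2.
.0.5

t=1: a0@(0,1):SW a1@(0,1):N a2@(4,1):E a3@(4,3):NW a4@(5,3):S a5@(1,0):E a6@(4,0):SW
t=2: a0@(1,0):SW a1@(5,1):N a2@(4,2):E a3@(3,2):NW a4@(0,3):S a5@(1,1):E a6@(5,3):SW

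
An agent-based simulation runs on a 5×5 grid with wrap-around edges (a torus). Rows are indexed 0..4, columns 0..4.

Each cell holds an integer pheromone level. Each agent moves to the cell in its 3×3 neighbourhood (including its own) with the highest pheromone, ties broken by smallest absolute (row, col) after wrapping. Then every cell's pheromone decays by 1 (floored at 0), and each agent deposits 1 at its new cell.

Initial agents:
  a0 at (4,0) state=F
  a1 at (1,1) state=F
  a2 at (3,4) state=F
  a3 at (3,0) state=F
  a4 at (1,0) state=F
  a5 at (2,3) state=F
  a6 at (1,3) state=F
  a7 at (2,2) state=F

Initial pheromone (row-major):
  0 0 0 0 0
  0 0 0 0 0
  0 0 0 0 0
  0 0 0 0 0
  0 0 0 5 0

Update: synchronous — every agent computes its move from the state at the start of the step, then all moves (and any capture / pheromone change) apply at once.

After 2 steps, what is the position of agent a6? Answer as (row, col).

t=1: a0@(0,0) a1@(0,0) a2@(4,3) a3@(2,0) a4@(0,0) a5@(1,2) a6@(0,2) a7@(1,1) | pheromone: 3 0 1 0 0 / 0 1 1 0 0 / 1 0 0 0 0 / 0 0 0 0 0 / 0 0 0 5 0
t=2: a0@(0,0) a1@(0,0) a2@(4,3) a3@(1,1) a4@(0,0) a5@(0,2) a6@(4,3) a7@(0,0) | pheromone: 6 0 1 0 0 / 0 1 0 0 0 / 0 0 0 0 0 / 0 0 0 0 0 / 0 0 0 6 0

(4, 3)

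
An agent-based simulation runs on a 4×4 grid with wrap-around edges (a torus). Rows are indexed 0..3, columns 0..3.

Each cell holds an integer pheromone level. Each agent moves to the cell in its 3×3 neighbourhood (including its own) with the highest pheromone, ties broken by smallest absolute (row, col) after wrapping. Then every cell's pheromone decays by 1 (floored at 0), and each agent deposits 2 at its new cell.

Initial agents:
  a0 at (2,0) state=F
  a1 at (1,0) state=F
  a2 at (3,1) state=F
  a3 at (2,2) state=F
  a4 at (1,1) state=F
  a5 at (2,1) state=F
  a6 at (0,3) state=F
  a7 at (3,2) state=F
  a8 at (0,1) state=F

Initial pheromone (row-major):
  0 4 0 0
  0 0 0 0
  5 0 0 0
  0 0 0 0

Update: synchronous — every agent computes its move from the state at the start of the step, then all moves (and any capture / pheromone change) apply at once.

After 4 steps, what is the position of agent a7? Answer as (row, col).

(0, 1)

t=1: a0@(2,0) a1@(2,0) a2@(2,0) a3@(1,1) a4@(2,0) a5@(2,0) a6@(0,0) a7@(0,1) a8@(0,1) | pheromone: 2 7 0 0 / 0 2 0 0 / 14 0 0 0 / 0 0 0 0
t=2: a0@(2,0) a1@(2,0) a2@(2,0) a3@(2,0) a4@(2,0) a5@(2,0) a6@(0,1) a7@(0,1) a8@(0,1) | pheromone: 1 12 0 0 / 0 1 0 0 / 25 0 0 0 / 0 0 0 0
t=3: a0@(2,0) a1@(2,0) a2@(2,0) a3@(2,0) a4@(2,0) a5@(2,0) a6@(0,1) a7@(0,1) a8@(0,1) | pheromone: 0 17 0 0 / 0 0 0 0 / 36 0 0 0 / 0 0 0 0
t=4: a0@(2,0) a1@(2,0) a2@(2,0) a3@(2,0) a4@(2,0) a5@(2,0) a6@(0,1) a7@(0,1) a8@(0,1) | pheromone: 0 22 0 0 / 0 0 0 0 / 47 0 0 0 / 0 0 0 0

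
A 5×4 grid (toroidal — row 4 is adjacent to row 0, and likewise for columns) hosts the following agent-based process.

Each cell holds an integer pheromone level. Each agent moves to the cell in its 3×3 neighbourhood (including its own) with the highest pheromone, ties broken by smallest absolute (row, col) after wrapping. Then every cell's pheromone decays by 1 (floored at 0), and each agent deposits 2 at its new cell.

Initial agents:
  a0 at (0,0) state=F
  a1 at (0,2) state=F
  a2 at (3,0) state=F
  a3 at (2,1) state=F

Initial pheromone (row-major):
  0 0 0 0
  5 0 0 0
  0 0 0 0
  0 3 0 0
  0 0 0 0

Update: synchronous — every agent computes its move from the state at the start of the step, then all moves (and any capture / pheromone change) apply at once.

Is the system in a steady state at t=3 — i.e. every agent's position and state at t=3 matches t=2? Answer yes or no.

yes

t=1: a0@(1,0) a1@(0,1) a2@(3,1) a3@(1,0) | pheromone: 0 2 0 0 / 8 0 0 0 / 0 0 0 0 / 0 4 0 0 / 0 0 0 0
t=2: a0@(1,0) a1@(1,0) a2@(3,1) a3@(1,0) | pheromone: 0 1 0 0 / 13 0 0 0 / 0 0 0 0 / 0 5 0 0 / 0 0 0 0
t=3: a0@(1,0) a1@(1,0) a2@(3,1) a3@(1,0) | pheromone: 0 0 0 0 / 18 0 0 0 / 0 0 0 0 / 0 6 0 0 / 0 0 0 0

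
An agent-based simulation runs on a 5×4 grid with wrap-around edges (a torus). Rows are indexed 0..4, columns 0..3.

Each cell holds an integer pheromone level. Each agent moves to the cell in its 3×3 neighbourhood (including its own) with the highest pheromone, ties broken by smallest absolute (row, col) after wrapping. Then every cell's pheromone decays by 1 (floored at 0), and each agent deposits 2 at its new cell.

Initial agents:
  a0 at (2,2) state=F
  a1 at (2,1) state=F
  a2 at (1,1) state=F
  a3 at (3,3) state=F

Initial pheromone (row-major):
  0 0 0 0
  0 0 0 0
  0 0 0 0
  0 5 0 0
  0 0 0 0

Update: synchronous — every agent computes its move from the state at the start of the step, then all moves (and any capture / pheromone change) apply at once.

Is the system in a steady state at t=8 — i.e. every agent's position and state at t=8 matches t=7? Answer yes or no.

t=1: a0@(3,1) a1@(3,1) a2@(0,0) a3@(2,0) | pheromone: 2 0 0 0 / 0 0 0 0 / 2 0 0 0 / 0 8 0 0 / 0 0 0 0
t=2: a0@(3,1) a1@(3,1) a2@(0,0) a3@(3,1) | pheromone: 3 0 0 0 / 0 0 0 0 / 1 0 0 0 / 0 13 0 0 / 0 0 0 0
t=3: a0@(3,1) a1@(3,1) a2@(0,0) a3@(3,1) | pheromone: 4 0 0 0 / 0 0 0 0 / 0 0 0 0 / 0 18 0 0 / 0 0 0 0
t=4: a0@(3,1) a1@(3,1) a2@(0,0) a3@(3,1) | pheromone: 5 0 0 0 / 0 0 0 0 / 0 0 0 0 / 0 23 0 0 / 0 0 0 0
t=5: a0@(3,1) a1@(3,1) a2@(0,0) a3@(3,1) | pheromone: 6 0 0 0 / 0 0 0 0 / 0 0 0 0 / 0 28 0 0 / 0 0 0 0
t=6: a0@(3,1) a1@(3,1) a2@(0,0) a3@(3,1) | pheromone: 7 0 0 0 / 0 0 0 0 / 0 0 0 0 / 0 33 0 0 / 0 0 0 0
t=7: a0@(3,1) a1@(3,1) a2@(0,0) a3@(3,1) | pheromone: 8 0 0 0 / 0 0 0 0 / 0 0 0 0 / 0 38 0 0 / 0 0 0 0
t=8: a0@(3,1) a1@(3,1) a2@(0,0) a3@(3,1) | pheromone: 9 0 0 0 / 0 0 0 0 / 0 0 0 0 / 0 43 0 0 / 0 0 0 0

yes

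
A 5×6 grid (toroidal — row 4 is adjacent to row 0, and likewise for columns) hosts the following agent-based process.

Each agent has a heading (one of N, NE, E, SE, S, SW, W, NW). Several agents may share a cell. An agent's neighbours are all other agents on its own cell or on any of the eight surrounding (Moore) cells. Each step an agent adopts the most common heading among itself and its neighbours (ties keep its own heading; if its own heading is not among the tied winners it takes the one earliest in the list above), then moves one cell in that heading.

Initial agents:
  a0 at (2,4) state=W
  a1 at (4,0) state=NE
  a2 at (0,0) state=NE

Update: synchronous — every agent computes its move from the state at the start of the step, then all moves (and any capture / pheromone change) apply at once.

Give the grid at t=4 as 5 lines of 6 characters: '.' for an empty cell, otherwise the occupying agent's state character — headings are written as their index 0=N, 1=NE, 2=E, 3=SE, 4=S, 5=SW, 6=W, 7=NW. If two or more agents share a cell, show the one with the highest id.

....1.
....1.
......
......
......

t=1: a0@(2,3):W a1@(3,1):NE a2@(4,1):NE
t=2: a0@(2,2):W a1@(2,2):NE a2@(3,2):NE
t=3: a0@(1,3):NE a1@(1,3):NE a2@(2,3):NE
t=4: a0@(0,4):NE a1@(0,4):NE a2@(1,4):NE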